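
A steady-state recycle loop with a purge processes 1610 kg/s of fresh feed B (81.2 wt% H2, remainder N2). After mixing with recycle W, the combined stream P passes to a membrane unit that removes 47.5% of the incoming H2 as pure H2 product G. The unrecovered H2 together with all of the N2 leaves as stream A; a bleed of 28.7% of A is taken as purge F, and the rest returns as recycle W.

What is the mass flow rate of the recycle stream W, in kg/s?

N2 enters only via B and leaves only via the purge: 1610×0.188 = 0.287×(N2 in A), and the membrane unit passes all N2, so N2 in P = N2 in A = 1054.6 kg/s.
H2 in P: m_A = 1610×0.812 + (1−0.287)·(1−0.475)·m_A, so m_A = 1307.3/0.6257 = 2089.5 kg/s.
A = (1−0.475)×2089.5 + 1054.6 = 2151.6 kg/s.
Recycle W = (1−0.287)×2151.6 = 1534.1 kg/s.

1534 kg/s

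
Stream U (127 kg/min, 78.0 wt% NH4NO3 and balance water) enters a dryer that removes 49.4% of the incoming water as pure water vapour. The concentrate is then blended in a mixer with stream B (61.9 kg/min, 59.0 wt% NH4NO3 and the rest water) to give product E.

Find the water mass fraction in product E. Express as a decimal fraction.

0.226

Vapour removed = 0.494×0.220×127 = 13.802 kg/min; concentrate = 113.2 kg/min.
water reaching the mixer = 14.138 (from concentrate) + 61.9×0.410 = 39.517 kg/min.
Product flow = 113.2 + 61.9 = 175.1 kg/min; water fraction = 0.226.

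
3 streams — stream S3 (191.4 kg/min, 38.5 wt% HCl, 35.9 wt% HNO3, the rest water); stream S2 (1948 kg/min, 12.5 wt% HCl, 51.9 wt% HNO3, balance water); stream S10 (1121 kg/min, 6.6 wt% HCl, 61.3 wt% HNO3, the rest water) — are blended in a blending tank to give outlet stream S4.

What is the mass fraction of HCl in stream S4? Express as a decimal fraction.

0.1200

Total flow out = 191.4 + 1948 + 1121 = 3260.4 kg/min.
HCl in = 191.4×0.385 + 1948×0.125 + 1121×0.066 = 391.18 kg/min.
HCl mass fraction in S4 = 391.18/3260.4 = 0.1200.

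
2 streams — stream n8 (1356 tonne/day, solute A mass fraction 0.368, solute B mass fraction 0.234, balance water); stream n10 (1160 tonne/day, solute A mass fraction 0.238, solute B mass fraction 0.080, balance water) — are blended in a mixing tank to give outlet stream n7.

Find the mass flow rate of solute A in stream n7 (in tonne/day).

775.1 tonne/day

solute A out = solute A in = 1356×0.368 + 1160×0.238 = 775.09 tonne/day.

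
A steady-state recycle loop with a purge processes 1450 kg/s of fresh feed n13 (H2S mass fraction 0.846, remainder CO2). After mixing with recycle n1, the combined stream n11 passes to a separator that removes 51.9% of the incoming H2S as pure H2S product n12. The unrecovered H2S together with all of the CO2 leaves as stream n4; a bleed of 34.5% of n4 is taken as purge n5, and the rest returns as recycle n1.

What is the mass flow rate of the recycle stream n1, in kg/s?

CO2 enters only via n13 and leaves only via the purge: 1450×0.154 = 0.345×(CO2 in n4), and the separator passes all CO2, so CO2 in n11 = CO2 in n4 = 647.25 kg/s.
H2S in n11: m_A = 1450×0.846 + (1−0.345)·(1−0.519)·m_A, so m_A = 1226.7/0.6849 = 1790.9 kg/s.
n4 = (1−0.519)×1790.9 + 647.25 = 1508.7 kg/s.
Recycle n1 = (1−0.345)×1508.7 = 988.19 kg/s.

988.2 kg/s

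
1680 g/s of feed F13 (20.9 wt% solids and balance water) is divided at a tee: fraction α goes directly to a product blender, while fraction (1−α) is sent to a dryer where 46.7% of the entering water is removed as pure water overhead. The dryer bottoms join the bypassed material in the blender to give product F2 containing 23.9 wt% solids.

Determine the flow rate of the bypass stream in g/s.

1109 g/s

All 1680×0.209 = 351.12 g/s of solids reaches F2, so F2 = 351.12/0.239 = 1469.1 g/s and vapour = 210.88 g/s.
The evaporator receives (1−α)·1680 of feed at 0.791 water and removes 0.467 of that water:
0.467×0.791×(1−α)×1680 = 210.88
(1−α) = 210.88/620.59 = 0.3398;  α = 0.6602.
Bypass flow = 0.6602×1680 = 1109.1 g/s.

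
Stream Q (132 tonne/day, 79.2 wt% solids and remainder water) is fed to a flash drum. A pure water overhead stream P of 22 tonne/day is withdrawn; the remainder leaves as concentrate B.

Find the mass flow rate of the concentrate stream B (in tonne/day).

Concentrate = 132 − 22 = 110 tonne/day.

110 tonne/day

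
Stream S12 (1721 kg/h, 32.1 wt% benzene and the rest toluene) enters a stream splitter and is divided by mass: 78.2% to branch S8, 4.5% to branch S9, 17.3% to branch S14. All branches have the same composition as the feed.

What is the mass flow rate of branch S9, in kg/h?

77.44 kg/h

Branch S9 flow = 0.045×1721 = 77.445 kg/h.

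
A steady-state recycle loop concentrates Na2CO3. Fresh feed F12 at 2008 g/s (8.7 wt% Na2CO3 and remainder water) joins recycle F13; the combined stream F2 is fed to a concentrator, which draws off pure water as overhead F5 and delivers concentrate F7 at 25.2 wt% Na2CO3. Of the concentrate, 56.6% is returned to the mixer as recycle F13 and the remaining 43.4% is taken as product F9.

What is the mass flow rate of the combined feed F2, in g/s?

Overall Na2CO3 balance (none leaves overhead): Na2CO3 in fresh feed = Na2CO3 in product, i.e. 2008×0.087 = (1−0.566)·F7·0.252.
F7 = 174.7/(0.252×0.434) = 1597.3 g/s.
Recycle F13 = 0.566×1597.3 = 904.08 g/s.
Combined feed F2 = 2008 + 904.08 = 2912.1 g/s.

2912 g/s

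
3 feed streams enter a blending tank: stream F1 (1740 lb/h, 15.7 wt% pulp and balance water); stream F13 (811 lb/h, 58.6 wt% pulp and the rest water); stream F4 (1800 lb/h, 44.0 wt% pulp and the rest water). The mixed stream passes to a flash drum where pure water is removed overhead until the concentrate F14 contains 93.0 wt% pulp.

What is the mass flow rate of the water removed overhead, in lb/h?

pulp entering = 1740×0.157 + 811×0.586 + 1800×0.440 = 1540.4 lb/h.
All pulp reports to F14, so F14 = 1540.4/0.930 = 1656.4 lb/h.
Total feed = 4351 lb/h; overhead = 4351 − 1656.4 = 2694.6 lb/h.

2695 lb/h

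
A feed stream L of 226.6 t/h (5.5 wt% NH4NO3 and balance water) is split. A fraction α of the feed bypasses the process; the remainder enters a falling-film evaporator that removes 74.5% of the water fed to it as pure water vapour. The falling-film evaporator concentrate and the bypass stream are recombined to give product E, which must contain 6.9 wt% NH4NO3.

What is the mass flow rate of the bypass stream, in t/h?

All 226.6×0.055 = 12.463 t/h of NH4NO3 reaches E, so E = 12.463/0.069 = 180.62 t/h and vapour = 45.977 t/h.
The evaporator receives (1−α)·226.6 of feed at 0.945 water and removes 0.745 of that water:
0.745×0.945×(1−α)×226.6 = 45.977
(1−α) = 45.977/159.53 = 0.2882;  α = 0.7118.
Bypass flow = 0.7118×226.6 = 161.29 t/h.

161.3 t/h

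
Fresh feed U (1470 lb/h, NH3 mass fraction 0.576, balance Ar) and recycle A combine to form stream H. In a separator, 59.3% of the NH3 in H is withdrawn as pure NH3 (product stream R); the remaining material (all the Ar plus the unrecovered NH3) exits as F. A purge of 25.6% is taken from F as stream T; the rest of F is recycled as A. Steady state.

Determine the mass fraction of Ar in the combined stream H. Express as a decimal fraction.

Ar enters only via U and leaves only via the purge: 1470×0.424 = 0.256×(Ar in F), and the separator passes all Ar, so Ar in H = Ar in F = 2434.7 lb/h.
NH3 in H: m_A = 1470×0.576 + (1−0.256)·(1−0.593)·m_A, so m_A = 846.72/0.6972 = 1214.5 lb/h.
H = 1214.5 + 2434.7 = 3649.2 lb/h.
Ar fraction in H = 2434.7/3649.2 = 0.667.

0.667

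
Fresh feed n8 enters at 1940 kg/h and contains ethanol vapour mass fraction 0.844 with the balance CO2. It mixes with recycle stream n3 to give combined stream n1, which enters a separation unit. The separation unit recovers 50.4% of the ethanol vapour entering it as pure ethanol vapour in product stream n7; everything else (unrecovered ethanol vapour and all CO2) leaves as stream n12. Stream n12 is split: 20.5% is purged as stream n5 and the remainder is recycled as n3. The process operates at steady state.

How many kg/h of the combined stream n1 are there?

4180 kg/h

CO2 enters only via n8 and leaves only via the purge: 1940×0.156 = 0.205×(CO2 in n12), and the separation unit passes all CO2, so CO2 in n1 = CO2 in n12 = 1476.3 kg/h.
ethanol vapour in n1: m_A = 1940×0.844 + (1−0.205)·(1−0.504)·m_A, so m_A = 1637.4/0.6057 = 2703.3 kg/h.
n1 = 2703.3 + 1476.3 = 4179.6 kg/h.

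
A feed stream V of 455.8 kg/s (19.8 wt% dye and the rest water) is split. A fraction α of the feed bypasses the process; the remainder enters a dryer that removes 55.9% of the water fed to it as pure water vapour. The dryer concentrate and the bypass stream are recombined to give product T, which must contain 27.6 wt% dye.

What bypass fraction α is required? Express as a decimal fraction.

All 455.8×0.198 = 90.248 kg/s of dye reaches T, so T = 90.248/0.276 = 326.99 kg/s and vapour = 128.81 kg/s.
The evaporator receives (1−α)·455.8 of feed at 0.802 water and removes 0.559 of that water:
0.559×0.802×(1−α)×455.8 = 128.81
(1−α) = 128.81/204.34 = 0.6304;  α = 0.3696.

0.370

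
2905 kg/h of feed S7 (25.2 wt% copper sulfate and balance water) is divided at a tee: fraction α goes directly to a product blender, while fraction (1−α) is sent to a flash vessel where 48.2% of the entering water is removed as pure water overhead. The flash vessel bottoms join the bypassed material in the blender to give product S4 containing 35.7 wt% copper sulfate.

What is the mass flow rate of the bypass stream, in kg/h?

535.2 kg/h

All 2905×0.252 = 732.06 kg/h of copper sulfate reaches S4, so S4 = 732.06/0.357 = 2050.6 kg/h and vapour = 854.41 kg/h.
The evaporator receives (1−α)·2905 of feed at 0.748 water and removes 0.482 of that water:
0.482×0.748×(1−α)×2905 = 854.41
(1−α) = 854.41/1047.4 = 0.8158;  α = 0.1842.
Bypass flow = 0.1842×2905 = 535.16 kg/h.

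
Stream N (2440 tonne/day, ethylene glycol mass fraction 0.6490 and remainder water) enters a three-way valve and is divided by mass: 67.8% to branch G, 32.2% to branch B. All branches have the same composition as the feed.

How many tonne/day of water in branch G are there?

580.7 tonne/day

Branch G total = 0.678×2440 = 1654.3 tonne/day.
water in G = 0.351×1654.3 = 580.67 tonne/day.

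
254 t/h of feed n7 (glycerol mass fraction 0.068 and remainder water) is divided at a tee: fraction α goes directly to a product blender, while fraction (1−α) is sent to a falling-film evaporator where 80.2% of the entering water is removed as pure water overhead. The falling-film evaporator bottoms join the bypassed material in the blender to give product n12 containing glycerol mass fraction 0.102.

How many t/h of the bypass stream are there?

140.7 t/h

All 254×0.068 = 17.272 t/h of glycerol reaches n12, so n12 = 17.272/0.102 = 169.33 t/h and vapour = 84.667 t/h.
The evaporator receives (1−α)·254 of feed at 0.932 water and removes 0.802 of that water:
0.802×0.932×(1−α)×254 = 84.667
(1−α) = 84.667/189.86 = 0.4460;  α = 0.5540.
Bypass flow = 0.5540×254 = 140.73 t/h.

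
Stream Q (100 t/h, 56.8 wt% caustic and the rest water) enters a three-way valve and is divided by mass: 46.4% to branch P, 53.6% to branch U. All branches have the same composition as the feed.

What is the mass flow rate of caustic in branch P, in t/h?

26.36 t/h

Branch P total = 0.464×100 = 46.4 t/h.
caustic in P = 0.568×46.4 = 26.355 t/h.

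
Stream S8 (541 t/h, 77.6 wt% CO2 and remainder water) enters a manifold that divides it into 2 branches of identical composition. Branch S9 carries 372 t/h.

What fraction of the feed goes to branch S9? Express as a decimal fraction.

0.688

Fraction to S9 = 372/541 = 0.6876.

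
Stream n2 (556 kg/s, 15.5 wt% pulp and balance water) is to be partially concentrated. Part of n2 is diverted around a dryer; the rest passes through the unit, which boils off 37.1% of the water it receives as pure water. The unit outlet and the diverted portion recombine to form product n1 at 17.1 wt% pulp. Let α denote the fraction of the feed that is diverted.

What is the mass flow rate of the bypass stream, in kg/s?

390.1 kg/s

All 556×0.155 = 86.18 kg/s of pulp reaches n1, so n1 = 86.18/0.171 = 503.98 kg/s and vapour = 52.023 kg/s.
The evaporator receives (1−α)·556 of feed at 0.845 water and removes 0.371 of that water:
0.371×0.845×(1−α)×556 = 52.023
(1−α) = 52.023/174.3 = 0.2985;  α = 0.7015.
Bypass flow = 0.7015×556 = 390.05 kg/s.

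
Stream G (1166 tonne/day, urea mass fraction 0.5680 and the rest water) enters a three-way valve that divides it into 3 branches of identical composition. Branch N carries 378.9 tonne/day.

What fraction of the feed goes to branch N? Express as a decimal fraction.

0.325

Fraction to N = 378.9/1166 = 0.3250.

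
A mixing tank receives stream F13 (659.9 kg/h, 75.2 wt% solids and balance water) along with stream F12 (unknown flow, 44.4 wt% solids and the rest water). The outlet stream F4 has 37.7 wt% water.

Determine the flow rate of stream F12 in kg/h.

Let F12 be the unknown flow. Total out = 659.9 + F12.
water balance: 163.66 + 0.556·F12 = 0.377·(659.9 + F12)
(0.556 − 0.377)·F12 = 0.377×659.9 − 163.66 = 85.127
F12 = 85.127 / 0.179 = 475.57 kg/h

475.6 kg/h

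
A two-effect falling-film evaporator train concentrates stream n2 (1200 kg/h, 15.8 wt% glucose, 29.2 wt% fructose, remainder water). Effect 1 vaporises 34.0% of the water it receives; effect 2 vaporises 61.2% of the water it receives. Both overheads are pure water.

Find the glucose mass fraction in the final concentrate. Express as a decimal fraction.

water in feed = 1200×0.550 = 660 kg/h.
After stage 1: water left = (1−0.340)×660 = 435.6; stream total = 975.6 kg/h.
After stage 2: water left = (1−0.612)×435.6 = 169.01; final concentrate = 709.01 kg/h.
glucose fraction = 189.6/709.01 = 0.267.

0.267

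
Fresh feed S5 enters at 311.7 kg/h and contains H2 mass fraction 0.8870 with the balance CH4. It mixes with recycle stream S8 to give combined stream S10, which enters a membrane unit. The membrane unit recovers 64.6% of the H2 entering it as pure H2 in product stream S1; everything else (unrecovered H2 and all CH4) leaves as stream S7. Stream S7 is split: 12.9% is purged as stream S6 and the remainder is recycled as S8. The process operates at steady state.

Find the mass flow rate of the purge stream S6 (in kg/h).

CH4 enters only via S5 and leaves only via the purge: 311.7×0.113 = 0.129×(CH4 in S7), and the membrane unit passes all CH4, so CH4 in S10 = CH4 in S7 = 273.04 kg/h.
H2 in S10: m_A = 311.7×0.887 + (1−0.129)·(1−0.646)·m_A, so m_A = 276.48/0.6917 = 399.73 kg/h.
S7 = (1−0.646)×399.73 + 273.04 = 414.54 kg/h.
Purge S6 = 0.129×414.54 = 53.476 kg/h.

53.48 kg/h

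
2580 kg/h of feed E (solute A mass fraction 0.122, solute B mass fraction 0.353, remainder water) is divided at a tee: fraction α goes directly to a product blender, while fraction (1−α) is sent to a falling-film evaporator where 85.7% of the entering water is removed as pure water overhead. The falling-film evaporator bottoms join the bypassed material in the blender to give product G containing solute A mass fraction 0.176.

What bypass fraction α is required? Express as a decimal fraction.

All 2580×0.122 = 314.76 kg/h of solute A reaches G, so G = 314.76/0.176 = 1788.4 kg/h and vapour = 791.59 kg/h.
The evaporator receives (1−α)·2580 of feed at 0.525 water and removes 0.857 of that water:
0.857×0.525×(1−α)×2580 = 791.59
(1−α) = 791.59/1160.8 = 0.6819;  α = 0.3181.

0.318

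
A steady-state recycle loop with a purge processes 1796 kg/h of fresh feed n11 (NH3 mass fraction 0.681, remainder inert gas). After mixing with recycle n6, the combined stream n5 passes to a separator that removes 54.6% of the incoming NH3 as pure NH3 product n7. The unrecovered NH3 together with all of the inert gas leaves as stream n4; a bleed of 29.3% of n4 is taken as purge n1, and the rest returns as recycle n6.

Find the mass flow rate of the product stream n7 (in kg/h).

983.5 kg/h

NH3 in n5: m_A = 1796×0.681 + (1−0.293)·(1−0.546)·m_A, so m_A = 1223.1/0.6790 = 1801.2 kg/h.
Product n7 = 0.546×1801.2 = 983.47 kg/h.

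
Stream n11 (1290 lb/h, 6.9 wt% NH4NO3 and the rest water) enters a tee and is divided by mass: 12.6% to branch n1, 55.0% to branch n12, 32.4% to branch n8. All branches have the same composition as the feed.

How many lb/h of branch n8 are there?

418 lb/h

Branch n8 flow = 0.324×1290 = 417.96 lb/h.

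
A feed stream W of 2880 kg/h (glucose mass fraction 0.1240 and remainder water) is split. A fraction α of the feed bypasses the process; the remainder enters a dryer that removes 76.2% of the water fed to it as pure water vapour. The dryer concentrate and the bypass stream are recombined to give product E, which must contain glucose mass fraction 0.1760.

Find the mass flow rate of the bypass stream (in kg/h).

All 2880×0.124 = 357.12 kg/h of glucose reaches E, so E = 357.12/0.176 = 2029.1 kg/h and vapour = 850.91 kg/h.
The evaporator receives (1−α)·2880 of feed at 0.876 water and removes 0.762 of that water:
0.762×0.876×(1−α)×2880 = 850.91
(1−α) = 850.91/1922.4 = 0.4426;  α = 0.5574.
Bypass flow = 0.5574×2880 = 1605.3 kg/h.

1605 kg/h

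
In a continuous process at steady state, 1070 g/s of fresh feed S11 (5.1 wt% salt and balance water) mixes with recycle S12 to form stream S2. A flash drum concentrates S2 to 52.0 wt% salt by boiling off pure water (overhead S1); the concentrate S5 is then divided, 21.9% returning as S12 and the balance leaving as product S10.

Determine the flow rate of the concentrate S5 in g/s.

Overall salt balance (none leaves overhead): salt in fresh feed = salt in product, i.e. 1070×0.051 = (1−0.219)·S5·0.520.
S5 = 54.57/(0.520×0.781) = 134.37 g/s.

134.4 g/s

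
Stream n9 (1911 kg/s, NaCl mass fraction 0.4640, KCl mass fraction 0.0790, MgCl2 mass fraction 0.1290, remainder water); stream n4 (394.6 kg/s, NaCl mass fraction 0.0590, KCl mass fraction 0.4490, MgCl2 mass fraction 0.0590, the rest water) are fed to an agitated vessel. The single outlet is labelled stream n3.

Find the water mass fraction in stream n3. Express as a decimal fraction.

0.3460

Total flow out = 1911 + 394.6 = 2305.6 kg/s.
water in = 1911×0.328 + 394.6×0.433 = 797.67 kg/s.
water mass fraction in n3 = 797.67/2305.6 = 0.3460.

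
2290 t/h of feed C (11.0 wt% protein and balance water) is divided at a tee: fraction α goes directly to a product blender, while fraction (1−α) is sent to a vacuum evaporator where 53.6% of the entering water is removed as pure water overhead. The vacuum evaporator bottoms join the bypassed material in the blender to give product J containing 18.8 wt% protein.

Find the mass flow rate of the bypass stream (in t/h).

All 2290×0.110 = 251.9 t/h of protein reaches J, so J = 251.9/0.188 = 1339.9 t/h and vapour = 950.11 t/h.
The evaporator receives (1−α)·2290 of feed at 0.890 water and removes 0.536 of that water:
0.536×0.890×(1−α)×2290 = 950.11
(1−α) = 950.11/1092.4 = 0.8697;  α = 0.1303.
Bypass flow = 0.1303×2290 = 298.33 t/h.

298.3 t/h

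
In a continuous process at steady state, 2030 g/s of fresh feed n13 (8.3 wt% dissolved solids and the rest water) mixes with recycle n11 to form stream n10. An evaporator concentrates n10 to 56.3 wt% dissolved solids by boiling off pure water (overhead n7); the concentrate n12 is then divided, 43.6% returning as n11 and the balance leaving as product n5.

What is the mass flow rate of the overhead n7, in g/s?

Overall dissolved solids balance (none leaves overhead): dissolved solids in fresh feed = dissolved solids in product, i.e. 2030×0.083 = (1−0.436)·n12·0.563.
n12 = 168.49/(0.563×0.564) = 530.62 g/s.
Recycle n11 = 0.436×530.62 = 231.35 g/s.
Combined feed n10 = 2030 + 231.35 = 2261.4 g/s.
Overhead n7 = n10 − n12 = 2261.4 − 530.62 = 1730.7 g/s.

1731 g/s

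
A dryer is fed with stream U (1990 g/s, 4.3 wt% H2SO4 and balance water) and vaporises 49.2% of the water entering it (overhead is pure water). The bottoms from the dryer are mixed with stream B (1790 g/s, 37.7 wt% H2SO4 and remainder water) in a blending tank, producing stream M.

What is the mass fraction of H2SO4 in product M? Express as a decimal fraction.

Vapour removed = 0.492×0.957×1990 = 936.98 g/s; concentrate = 1053 g/s.
H2SO4 reaching the mixer = 85.57 (from concentrate) + 1790×0.377 = 760.4 g/s.
Product flow = 1053 + 1790 = 2843 g/s; H2SO4 fraction = 0.267.

0.267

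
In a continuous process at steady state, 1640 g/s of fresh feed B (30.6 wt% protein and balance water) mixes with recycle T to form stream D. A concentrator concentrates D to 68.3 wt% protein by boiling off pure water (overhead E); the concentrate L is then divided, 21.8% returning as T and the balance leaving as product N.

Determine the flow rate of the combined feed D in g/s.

1845 g/s

Overall protein balance (none leaves overhead): protein in fresh feed = protein in product, i.e. 1640×0.306 = (1−0.218)·L·0.683.
L = 501.84/(0.683×0.782) = 939.59 g/s.
Recycle T = 0.218×939.59 = 204.83 g/s.
Combined feed D = 1640 + 204.83 = 1844.8 g/s.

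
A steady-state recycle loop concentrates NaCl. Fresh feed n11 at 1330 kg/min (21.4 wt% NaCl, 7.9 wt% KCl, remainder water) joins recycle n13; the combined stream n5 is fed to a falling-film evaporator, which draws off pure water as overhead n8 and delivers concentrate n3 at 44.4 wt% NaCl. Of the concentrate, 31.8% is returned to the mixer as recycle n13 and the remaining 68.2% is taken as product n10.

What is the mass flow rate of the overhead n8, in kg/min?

Overall NaCl balance (none leaves overhead): NaCl in fresh feed = NaCl in product, i.e. 1330×0.214 = (1−0.318)·n3·0.444.
n3 = 284.62/(0.444×0.682) = 939.94 kg/min.
Recycle n13 = 0.318×939.94 = 298.9 kg/min.
Combined feed n5 = 1330 + 298.9 = 1628.9 kg/min.
Overhead n8 = n5 − n3 = 1628.9 − 939.94 = 688.96 kg/min.

689 kg/min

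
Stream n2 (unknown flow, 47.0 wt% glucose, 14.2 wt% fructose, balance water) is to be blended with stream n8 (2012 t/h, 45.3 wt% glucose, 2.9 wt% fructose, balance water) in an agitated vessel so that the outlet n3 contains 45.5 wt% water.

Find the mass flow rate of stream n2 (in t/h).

Let n2 be the unknown flow. Total out = 2012 + n2.
water balance: 1042.2 + 0.388·n2 = 0.455·(2012 + n2)
(0.388 − 0.455)·n2 = 0.455×2012 − 1042.2 = -126.76
n2 = -126.76 / -0.067 = 1891.9 t/h

1892 t/h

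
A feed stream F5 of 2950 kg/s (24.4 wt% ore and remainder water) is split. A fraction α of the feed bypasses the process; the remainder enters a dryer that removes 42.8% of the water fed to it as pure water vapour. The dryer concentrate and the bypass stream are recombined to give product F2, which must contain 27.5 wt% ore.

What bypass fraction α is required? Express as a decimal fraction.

All 2950×0.244 = 719.8 kg/s of ore reaches F2, so F2 = 719.8/0.275 = 2617.5 kg/s and vapour = 332.55 kg/s.
The evaporator receives (1−α)·2950 of feed at 0.756 water and removes 0.428 of that water:
0.428×0.756×(1−α)×2950 = 332.55
(1−α) = 332.55/954.53 = 0.3484;  α = 0.6516.

0.652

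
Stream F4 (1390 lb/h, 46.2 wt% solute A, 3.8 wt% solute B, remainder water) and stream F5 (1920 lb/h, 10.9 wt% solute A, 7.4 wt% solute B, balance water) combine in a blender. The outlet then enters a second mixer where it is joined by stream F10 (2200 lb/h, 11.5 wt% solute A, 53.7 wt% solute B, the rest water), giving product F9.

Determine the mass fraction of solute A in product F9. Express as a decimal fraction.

Overall, product flow = 5510 lb/h.
solute A in = 1390×0.462 + 1920×0.109 + 2200×0.115 = 1104.5 lb/h.
solute A fraction in F9 = 0.200.

0.200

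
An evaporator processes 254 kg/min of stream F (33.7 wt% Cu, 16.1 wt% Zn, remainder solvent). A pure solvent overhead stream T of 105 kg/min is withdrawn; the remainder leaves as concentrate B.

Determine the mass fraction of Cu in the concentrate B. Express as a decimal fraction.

0.574

Cu is not removed: 254×0.337 = 85.598 kg/min of Cu enters B.
Concentrate = 254 − 105 = 149 kg/min.
Mass fraction = 85.598/149 = 0.574.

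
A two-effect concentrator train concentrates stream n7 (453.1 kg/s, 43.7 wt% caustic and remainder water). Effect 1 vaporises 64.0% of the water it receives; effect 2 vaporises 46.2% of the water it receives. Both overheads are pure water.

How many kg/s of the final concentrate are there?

water in feed = 453.1×0.563 = 255.1 kg/s.
After stage 1: water left = (1−0.640)×255.1 = 91.834; stream total = 289.84 kg/s.
After stage 2: water left = (1−0.462)×91.834 = 49.407; final concentrate = 247.41 kg/s.

247.4 kg/s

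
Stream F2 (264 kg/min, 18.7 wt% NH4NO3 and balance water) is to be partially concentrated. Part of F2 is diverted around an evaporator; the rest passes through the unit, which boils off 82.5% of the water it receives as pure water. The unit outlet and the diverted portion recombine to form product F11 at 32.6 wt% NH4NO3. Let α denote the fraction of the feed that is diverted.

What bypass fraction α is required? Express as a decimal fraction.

All 264×0.187 = 49.368 kg/min of NH4NO3 reaches F11, so F11 = 49.368/0.326 = 151.44 kg/min and vapour = 112.56 kg/min.
The evaporator receives (1−α)·264 of feed at 0.813 water and removes 0.825 of that water:
0.825×0.813×(1−α)×264 = 112.56
(1−α) = 112.56/177.07 = 0.6357;  α = 0.3643.

0.364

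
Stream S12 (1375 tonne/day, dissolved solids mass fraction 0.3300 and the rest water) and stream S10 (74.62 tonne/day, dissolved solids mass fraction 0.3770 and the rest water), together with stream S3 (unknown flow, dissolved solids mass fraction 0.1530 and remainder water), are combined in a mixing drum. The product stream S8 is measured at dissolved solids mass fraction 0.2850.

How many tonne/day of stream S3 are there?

Let S3 be the unknown flow. Total out = 1449.6 + S3.
dissolved solids balance: 481.88 + 0.153·S3 = 0.285·(1449.6 + S3)
(0.153 − 0.285)·S3 = 0.285×1449.6 − 481.88 = -68.74
S3 = -68.74 / -0.132 = 520.76 tonne/day

520.8 tonne/day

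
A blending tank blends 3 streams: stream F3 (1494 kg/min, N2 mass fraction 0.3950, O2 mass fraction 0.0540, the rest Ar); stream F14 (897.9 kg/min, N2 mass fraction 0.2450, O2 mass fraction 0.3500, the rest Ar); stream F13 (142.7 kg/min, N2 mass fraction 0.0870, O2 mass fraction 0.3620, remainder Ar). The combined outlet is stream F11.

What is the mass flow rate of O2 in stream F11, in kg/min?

O2 out = O2 in = 1494×0.054 + 897.9×0.350 + 142.7×0.362 = 446.6 kg/min.

446.6 kg/min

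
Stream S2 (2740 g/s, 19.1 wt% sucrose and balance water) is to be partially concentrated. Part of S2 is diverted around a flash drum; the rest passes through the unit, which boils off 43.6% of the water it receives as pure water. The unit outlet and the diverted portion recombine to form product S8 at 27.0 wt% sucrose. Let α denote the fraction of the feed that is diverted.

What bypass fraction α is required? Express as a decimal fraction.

0.170

All 2740×0.191 = 523.34 g/s of sucrose reaches S8, so S8 = 523.34/0.270 = 1938.3 g/s and vapour = 801.7 g/s.
The evaporator receives (1−α)·2740 of feed at 0.809 water and removes 0.436 of that water:
0.436×0.809×(1−α)×2740 = 801.7
(1−α) = 801.7/966.46 = 0.8295;  α = 0.1705.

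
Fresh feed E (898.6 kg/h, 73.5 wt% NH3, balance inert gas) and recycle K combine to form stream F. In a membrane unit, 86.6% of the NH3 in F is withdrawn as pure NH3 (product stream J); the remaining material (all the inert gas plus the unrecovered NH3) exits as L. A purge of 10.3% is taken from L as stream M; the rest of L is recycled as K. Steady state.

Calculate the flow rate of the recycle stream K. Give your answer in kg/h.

inert gas enters only via E and leaves only via the purge: 898.6×0.265 = 0.103×(inert gas in L), and the membrane unit passes all inert gas, so inert gas in F = inert gas in L = 2311.9 kg/h.
NH3 in F: m_A = 898.6×0.735 + (1−0.103)·(1−0.866)·m_A, so m_A = 660.47/0.8798 = 750.7 kg/h.
L = (1−0.866)×750.7 + 2311.9 = 2412.5 kg/h.
Recycle K = (1−0.103)×2412.5 = 2164 kg/h.

2164 kg/h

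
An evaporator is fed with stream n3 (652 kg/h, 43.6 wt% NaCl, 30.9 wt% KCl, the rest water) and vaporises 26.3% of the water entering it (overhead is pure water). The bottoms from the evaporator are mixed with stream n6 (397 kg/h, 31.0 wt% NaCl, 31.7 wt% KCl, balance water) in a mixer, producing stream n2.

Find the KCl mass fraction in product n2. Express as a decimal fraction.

0.326

Vapour removed = 0.263×0.255×652 = 43.726 kg/h; concentrate = 608.27 kg/h.
KCl reaching the mixer = 201.47 (from concentrate) + 397×0.317 = 327.32 kg/h.
Product flow = 608.27 + 397 = 1005.3 kg/h; KCl fraction = 0.326.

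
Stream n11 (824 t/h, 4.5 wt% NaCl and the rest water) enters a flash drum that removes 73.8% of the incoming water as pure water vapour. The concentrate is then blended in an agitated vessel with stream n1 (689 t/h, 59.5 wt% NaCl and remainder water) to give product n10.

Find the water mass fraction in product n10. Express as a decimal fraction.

0.520

Vapour removed = 0.738×0.955×824 = 580.75 t/h; concentrate = 243.25 t/h.
water reaching the mixer = 206.17 (from concentrate) + 689×0.405 = 485.22 t/h.
Product flow = 243.25 + 689 = 932.25 t/h; water fraction = 0.520.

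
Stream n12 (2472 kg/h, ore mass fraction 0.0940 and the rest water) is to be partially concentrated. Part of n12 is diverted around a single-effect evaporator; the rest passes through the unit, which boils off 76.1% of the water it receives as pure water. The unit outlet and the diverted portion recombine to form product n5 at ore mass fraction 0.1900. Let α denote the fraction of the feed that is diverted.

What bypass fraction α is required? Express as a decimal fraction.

0.267

All 2472×0.094 = 232.37 kg/h of ore reaches n5, so n5 = 232.37/0.190 = 1223 kg/h and vapour = 1249 kg/h.
The evaporator receives (1−α)·2472 of feed at 0.906 water and removes 0.761 of that water:
0.761×0.906×(1−α)×2472 = 1249
(1−α) = 1249/1704.4 = 0.7328;  α = 0.2672.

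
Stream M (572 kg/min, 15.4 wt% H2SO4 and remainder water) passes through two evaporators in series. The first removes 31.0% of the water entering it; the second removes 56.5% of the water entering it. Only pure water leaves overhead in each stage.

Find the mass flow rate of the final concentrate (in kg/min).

233.3 kg/min

water in feed = 572×0.846 = 483.91 kg/min.
After stage 1: water left = (1−0.310)×483.91 = 333.9; stream total = 421.99 kg/min.
After stage 2: water left = (1−0.565)×333.9 = 145.25; final concentrate = 233.33 kg/min.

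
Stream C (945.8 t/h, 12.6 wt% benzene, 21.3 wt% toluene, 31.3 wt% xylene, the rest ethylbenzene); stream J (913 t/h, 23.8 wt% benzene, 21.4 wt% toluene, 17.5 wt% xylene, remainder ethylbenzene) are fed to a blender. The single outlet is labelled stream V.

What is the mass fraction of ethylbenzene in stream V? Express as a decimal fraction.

Total flow out = 945.8 + 913 = 1858.8 t/h.
ethylbenzene in = 945.8×0.348 + 913×0.373 = 669.69 t/h.
ethylbenzene mass fraction in V = 669.69/1858.8 = 0.360.

0.360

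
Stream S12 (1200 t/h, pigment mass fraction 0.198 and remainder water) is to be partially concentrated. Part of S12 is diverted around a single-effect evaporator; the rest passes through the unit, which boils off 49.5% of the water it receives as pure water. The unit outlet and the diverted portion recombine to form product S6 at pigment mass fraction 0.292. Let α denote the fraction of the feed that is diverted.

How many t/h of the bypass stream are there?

226.9 t/h

All 1200×0.198 = 237.6 t/h of pigment reaches S6, so S6 = 237.6/0.292 = 813.7 t/h and vapour = 386.3 t/h.
The evaporator receives (1−α)·1200 of feed at 0.802 water and removes 0.495 of that water:
0.495×0.802×(1−α)×1200 = 386.3
(1−α) = 386.3/476.39 = 0.8109;  α = 0.1891.
Bypass flow = 0.1891×1200 = 226.92 t/h.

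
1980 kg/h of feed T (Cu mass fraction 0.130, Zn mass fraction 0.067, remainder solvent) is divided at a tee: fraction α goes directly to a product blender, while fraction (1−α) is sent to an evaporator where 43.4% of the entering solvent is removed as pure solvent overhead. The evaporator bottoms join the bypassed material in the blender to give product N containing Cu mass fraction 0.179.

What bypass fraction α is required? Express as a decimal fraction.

0.215

All 1980×0.130 = 257.4 kg/h of Cu reaches N, so N = 257.4/0.179 = 1438 kg/h and vapour = 542.01 kg/h.
The evaporator receives (1−α)·1980 of feed at 0.803 solvent and removes 0.434 of that solvent:
0.434×0.803×(1−α)×1980 = 542.01
(1−α) = 542.01/690.03 = 0.7855;  α = 0.2145.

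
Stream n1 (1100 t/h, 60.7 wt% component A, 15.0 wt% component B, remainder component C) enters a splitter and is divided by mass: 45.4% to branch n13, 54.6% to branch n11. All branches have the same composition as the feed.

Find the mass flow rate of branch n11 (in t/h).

600.6 t/h

Branch n11 flow = 0.546×1100 = 600.6 t/h.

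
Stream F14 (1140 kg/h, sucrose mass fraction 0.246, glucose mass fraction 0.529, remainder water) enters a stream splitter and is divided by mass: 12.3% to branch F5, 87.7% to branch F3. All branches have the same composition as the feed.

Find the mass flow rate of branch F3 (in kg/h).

999.8 kg/h

Branch F3 flow = 0.877×1140 = 999.78 kg/h.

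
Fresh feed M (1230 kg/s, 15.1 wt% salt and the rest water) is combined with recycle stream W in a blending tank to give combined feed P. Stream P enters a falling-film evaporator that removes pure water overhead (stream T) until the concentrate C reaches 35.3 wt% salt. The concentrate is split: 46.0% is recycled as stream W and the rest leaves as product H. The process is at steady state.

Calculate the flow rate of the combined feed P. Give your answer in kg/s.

1678 kg/s

Overall salt balance (none leaves overhead): salt in fresh feed = salt in product, i.e. 1230×0.151 = (1−0.460)·C·0.353.
C = 185.73/(0.353×0.540) = 974.35 kg/s.
Recycle W = 0.460×974.35 = 448.2 kg/s.
Combined feed P = 1230 + 448.2 = 1678.2 kg/s.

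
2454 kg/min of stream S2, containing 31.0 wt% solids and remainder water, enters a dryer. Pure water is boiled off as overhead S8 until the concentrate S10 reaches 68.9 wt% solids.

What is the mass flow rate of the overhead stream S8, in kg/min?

1350 kg/min

solids is conserved: 2454×0.310 = 760.74 kg/min all reports to the concentrate.
Concentrate = 760.74/(target fraction) = 1104.1 kg/min.
Overhead = 2454 − 1104.1 = 1349.9 kg/min.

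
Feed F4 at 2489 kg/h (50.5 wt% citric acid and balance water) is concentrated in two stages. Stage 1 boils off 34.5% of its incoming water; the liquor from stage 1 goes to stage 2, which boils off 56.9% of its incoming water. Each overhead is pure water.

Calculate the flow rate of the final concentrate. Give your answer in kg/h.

water in feed = 2489×0.495 = 1232.1 kg/h.
After stage 1: water left = (1−0.345)×1232.1 = 807; stream total = 2063.9 kg/h.
After stage 2: water left = (1−0.569)×807 = 347.82; final concentrate = 1604.8 kg/h.

1605 kg/h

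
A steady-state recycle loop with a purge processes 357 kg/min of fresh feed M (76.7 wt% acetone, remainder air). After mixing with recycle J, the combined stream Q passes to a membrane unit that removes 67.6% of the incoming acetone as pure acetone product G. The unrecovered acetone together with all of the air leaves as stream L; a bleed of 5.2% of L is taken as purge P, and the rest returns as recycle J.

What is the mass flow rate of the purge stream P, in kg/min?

air enters only via M and leaves only via the purge: 357×0.233 = 0.052×(air in L), and the membrane unit passes all air, so air in Q = air in L = 1599.6 kg/min.
acetone in Q: m_A = 357×0.767 + (1−0.052)·(1−0.676)·m_A, so m_A = 273.82/0.6928 = 395.21 kg/min.
L = (1−0.676)×395.21 + 1599.6 = 1727.7 kg/min.
Purge P = 0.052×1727.7 = 89.839 kg/min.

89.84 kg/min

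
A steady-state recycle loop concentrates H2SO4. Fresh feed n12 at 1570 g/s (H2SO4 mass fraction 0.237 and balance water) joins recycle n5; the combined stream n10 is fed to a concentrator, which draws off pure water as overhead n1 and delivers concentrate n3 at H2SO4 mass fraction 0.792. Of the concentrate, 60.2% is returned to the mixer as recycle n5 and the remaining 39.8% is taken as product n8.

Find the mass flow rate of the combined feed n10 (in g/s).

Overall H2SO4 balance (none leaves overhead): H2SO4 in fresh feed = H2SO4 in product, i.e. 1570×0.237 = (1−0.602)·n3·0.792.
n3 = 372.09/(0.792×0.398) = 1180.4 g/s.
Recycle n5 = 0.602×1180.4 = 710.62 g/s.
Combined feed n10 = 1570 + 710.62 = 2280.6 g/s.

2281 g/s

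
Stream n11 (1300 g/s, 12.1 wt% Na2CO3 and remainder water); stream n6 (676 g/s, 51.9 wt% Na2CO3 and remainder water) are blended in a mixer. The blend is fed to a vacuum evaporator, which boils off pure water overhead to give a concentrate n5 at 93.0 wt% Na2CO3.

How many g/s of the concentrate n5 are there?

Na2CO3 entering = 1300×0.121 + 676×0.519 = 508.14 g/s.
All Na2CO3 reports to n5, so n5 = 508.14/0.930 = 546.39 g/s.

546.4 g/s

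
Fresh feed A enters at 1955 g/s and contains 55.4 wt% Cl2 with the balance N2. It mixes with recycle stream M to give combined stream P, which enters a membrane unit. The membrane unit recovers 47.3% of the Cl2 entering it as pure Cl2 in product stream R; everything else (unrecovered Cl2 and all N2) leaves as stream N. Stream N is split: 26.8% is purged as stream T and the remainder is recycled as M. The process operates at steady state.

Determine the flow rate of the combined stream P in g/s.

N2 enters only via A and leaves only via the purge: 1955×0.446 = 0.268×(N2 in N), and the membrane unit passes all N2, so N2 in P = N2 in N = 3253.5 g/s.
Cl2 in P: m_A = 1955×0.554 + (1−0.268)·(1−0.473)·m_A, so m_A = 1083.1/0.6142 = 1763.3 g/s.
P = 1763.3 + 3253.5 = 5016.8 g/s.

5017 g/s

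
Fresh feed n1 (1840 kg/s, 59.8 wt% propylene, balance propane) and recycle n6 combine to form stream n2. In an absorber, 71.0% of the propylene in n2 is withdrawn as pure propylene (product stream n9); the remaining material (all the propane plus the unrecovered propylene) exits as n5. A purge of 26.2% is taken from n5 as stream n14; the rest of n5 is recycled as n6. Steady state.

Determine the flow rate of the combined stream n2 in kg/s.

4223 kg/s

propane enters only via n1 and leaves only via the purge: 1840×0.402 = 0.262×(propane in n5), and the absorber passes all propane, so propane in n2 = propane in n5 = 2823.2 kg/s.
propylene in n2: m_A = 1840×0.598 + (1−0.262)·(1−0.710)·m_A, so m_A = 1100.3/0.7860 = 1399.9 kg/s.
n2 = 1399.9 + 2823.2 = 4223.1 kg/s.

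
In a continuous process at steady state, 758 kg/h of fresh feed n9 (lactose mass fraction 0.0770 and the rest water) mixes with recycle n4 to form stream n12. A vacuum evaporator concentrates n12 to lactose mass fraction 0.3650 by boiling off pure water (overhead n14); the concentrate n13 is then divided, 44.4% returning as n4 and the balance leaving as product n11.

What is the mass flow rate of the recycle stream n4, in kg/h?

Overall lactose balance (none leaves overhead): lactose in fresh feed = lactose in product, i.e. 758×0.077 = (1−0.444)·n13·0.365.
n13 = 58.366/(0.365×0.556) = 287.6 kg/h.
Recycle n4 = 0.444×287.6 = 127.7 kg/h.

127.7 kg/h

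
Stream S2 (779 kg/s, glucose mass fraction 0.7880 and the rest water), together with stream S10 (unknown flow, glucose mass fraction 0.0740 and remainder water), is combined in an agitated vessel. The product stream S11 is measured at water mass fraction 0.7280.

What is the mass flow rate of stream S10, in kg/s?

2030 kg/s

Let S10 be the unknown flow. Total out = 779 + S10.
water balance: 165.15 + 0.926·S10 = 0.728·(779 + S10)
(0.926 − 0.728)·S10 = 0.728×779 − 165.15 = 401.96
S10 = 401.96 / 0.198 = 2030.1 kg/s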